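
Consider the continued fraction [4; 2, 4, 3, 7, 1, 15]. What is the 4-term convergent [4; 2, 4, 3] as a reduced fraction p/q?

129/29

a_0 = 4: 4/1
a_1 = 2: 9/2
a_2 = 4: 40/9
a_3 = 3: 129/29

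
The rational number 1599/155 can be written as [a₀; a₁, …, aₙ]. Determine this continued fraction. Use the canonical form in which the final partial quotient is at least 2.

1599 ÷ 155 → quotient 10, remainder 49
155 ÷ 49 → quotient 3, remainder 8
49 ÷ 8 → quotient 6, remainder 1
8 ÷ 1 → quotient 8, remainder 0

[10; 3, 6, 8]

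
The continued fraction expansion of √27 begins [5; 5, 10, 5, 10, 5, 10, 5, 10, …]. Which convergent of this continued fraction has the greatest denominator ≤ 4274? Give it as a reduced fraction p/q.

a_0 = 5: 5/1  (≤ bound)
a_1 = 5: 26/5  (≤ bound)
a_2 = 10: 265/51  (≤ bound)
a_3 = 5: 1351/260  (≤ bound)
a_4 = 10: 13775/2651  (≤ bound)
a_5 = 5: 70226/13515  (> 4274, stop)

13775/2651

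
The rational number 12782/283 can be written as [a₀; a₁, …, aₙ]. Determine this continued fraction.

Run the Euclidean algorithm, recording each quotient:
12782 = 45·283 + 47, so a_0 = 45
283 = 6·47 + 1, so a_1 = 6
47 = 47·1 + 0, so a_2 = 47

[45; 6, 47]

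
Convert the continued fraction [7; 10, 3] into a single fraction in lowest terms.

a_0 = 7: 7/1
a_1 = 10: 71/10
a_2 = 3: 220/31

220/31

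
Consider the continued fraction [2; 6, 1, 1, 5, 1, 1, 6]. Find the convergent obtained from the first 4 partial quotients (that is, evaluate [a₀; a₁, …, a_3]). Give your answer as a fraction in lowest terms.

28/13

Starting at the tail and folding back:
Start with 1.
1 + 1/(1/1) = 1 + 1/1 = 2/1
6 + 1/(2/1) = 6 + 1/2 = 13/2
2 + 1/(13/2) = 2 + 2/13 = 28/13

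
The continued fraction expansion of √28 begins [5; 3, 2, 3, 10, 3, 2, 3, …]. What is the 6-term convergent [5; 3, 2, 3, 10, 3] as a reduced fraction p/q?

Collapse the nested fraction from the inside out:
Start with 3.
10 + 1/(3/1) = 10 + 1/3 = 31/3
3 + 1/(31/3) = 3 + 3/31 = 96/31
2 + 1/(96/31) = 2 + 31/96 = 223/96
3 + 1/(223/96) = 3 + 96/223 = 765/223
5 + 1/(765/223) = 5 + 223/765 = 4048/765

4048/765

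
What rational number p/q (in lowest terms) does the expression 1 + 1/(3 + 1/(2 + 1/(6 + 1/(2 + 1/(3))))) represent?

433/336

a_0 = 1: 1/1
a_1 = 3: 4/3
a_2 = 2: 9/7
a_3 = 6: 58/45
a_4 = 2: 125/97
a_5 = 3: 433/336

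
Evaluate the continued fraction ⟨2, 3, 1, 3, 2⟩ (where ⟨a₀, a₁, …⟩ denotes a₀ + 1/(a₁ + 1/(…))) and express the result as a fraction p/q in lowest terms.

a_0 = 2: 2/1
a_1 = 3: 7/3
a_2 = 1: 9/4
a_3 = 3: 34/15
a_4 = 2: 77/34

77/34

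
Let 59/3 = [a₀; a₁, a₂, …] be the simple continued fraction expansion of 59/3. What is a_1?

59 ÷ 3 → quotient 19, remainder 2
3 ÷ 2 → quotient 1, remainder 1

1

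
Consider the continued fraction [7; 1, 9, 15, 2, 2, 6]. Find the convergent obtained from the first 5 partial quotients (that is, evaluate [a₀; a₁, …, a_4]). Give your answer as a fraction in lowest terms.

Start with 2.
15 + 1/(2/1) = 15 + 1/2 = 31/2
9 + 1/(31/2) = 9 + 2/31 = 281/31
1 + 1/(281/31) = 1 + 31/281 = 312/281
7 + 1/(312/281) = 7 + 281/312 = 2465/312

2465/312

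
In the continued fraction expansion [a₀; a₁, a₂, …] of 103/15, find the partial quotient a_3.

103 = 6·15 + 13, so a_0 = 6
15 = 1·13 + 2, so a_1 = 1
13 = 6·2 + 1, so a_2 = 6
2 = 2·1 + 0, so a_3 = 2

2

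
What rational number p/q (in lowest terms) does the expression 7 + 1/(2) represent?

15/2

Compute successive convergents:
a_0 = 7: 7/1
a_1 = 2: 15/2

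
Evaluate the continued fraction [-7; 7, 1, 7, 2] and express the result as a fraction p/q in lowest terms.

-921/134

Build up convergents one term at a time:
a_0 = -7: -7/1
a_1 = 7: -48/7
a_2 = 1: -55/8
a_3 = 7: -433/63
a_4 = 2: -921/134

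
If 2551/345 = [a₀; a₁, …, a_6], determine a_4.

Apply division with remainder until the remainder is 0:
2551 ÷ 345 → quotient 7, remainder 136
345 ÷ 136 → quotient 2, remainder 73
136 ÷ 73 → quotient 1, remainder 63
73 ÷ 63 → quotient 1, remainder 10
63 ÷ 10 → quotient 6, remainder 3

6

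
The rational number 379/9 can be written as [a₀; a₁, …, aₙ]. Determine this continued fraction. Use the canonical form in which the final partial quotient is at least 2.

[42; 9]

379 ÷ 9 → quotient 42, remainder 1
9 ÷ 1 → quotient 9, remainder 0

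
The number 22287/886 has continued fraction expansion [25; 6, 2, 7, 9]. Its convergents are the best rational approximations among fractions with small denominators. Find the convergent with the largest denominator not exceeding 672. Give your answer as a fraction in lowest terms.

2440/97

a_0 = 25: 25/1  (≤ bound)
a_1 = 6: 151/6  (≤ bound)
a_2 = 2: 327/13  (≤ bound)
a_3 = 7: 2440/97  (≤ bound)
a_4 = 9: 22287/886  (> 672, stop)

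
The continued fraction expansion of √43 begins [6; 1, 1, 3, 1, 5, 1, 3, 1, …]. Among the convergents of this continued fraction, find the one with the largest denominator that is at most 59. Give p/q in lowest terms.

a_0 = 6: 6/1  (≤ bound)
a_1 = 1: 7/1  (≤ bound)
a_2 = 1: 13/2  (≤ bound)
a_3 = 3: 46/7  (≤ bound)
a_4 = 1: 59/9  (≤ bound)
a_5 = 5: 341/52  (≤ bound)
a_6 = 1: 400/61  (> 59, stop)

341/52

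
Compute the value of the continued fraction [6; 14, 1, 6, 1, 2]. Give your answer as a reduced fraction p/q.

Use the convergent recurrence hₖ = aₖ·hₖ₋₁ + hₖ₋₂ (and likewise for the denominators kₖ):
a_0 = 6: 6/1
a_1 = 14: 85/14
a_2 = 1: 91/15
a_3 = 6: 631/104
a_4 = 1: 722/119
a_5 = 2: 2075/342

2075/342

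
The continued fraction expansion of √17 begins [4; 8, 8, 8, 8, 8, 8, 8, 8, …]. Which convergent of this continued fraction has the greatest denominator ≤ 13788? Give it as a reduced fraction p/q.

List convergents until the denominator exceeds the bound:
a_0 = 4: 4/1  (≤ bound)
a_1 = 8: 33/8  (≤ bound)
a_2 = 8: 268/65  (≤ bound)
a_3 = 8: 2177/528  (≤ bound)
a_4 = 8: 17684/4289  (≤ bound)
a_5 = 8: 143649/34840  (> 13788, stop)

17684/4289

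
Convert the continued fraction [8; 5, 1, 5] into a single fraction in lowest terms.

286/35

Compute successive convergents:
a_0 = 8: 8/1
a_1 = 5: 41/5
a_2 = 1: 49/6
a_3 = 5: 286/35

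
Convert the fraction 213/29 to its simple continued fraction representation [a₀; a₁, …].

[7; 2, 1, 9]

213 = 7·29 + 10, so a_0 = 7
29 = 2·10 + 9, so a_1 = 2
10 = 1·9 + 1, so a_2 = 1
9 = 9·1 + 0, so a_3 = 9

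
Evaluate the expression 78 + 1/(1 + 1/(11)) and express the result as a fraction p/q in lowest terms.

947/12

a_0 = 78: 78/1
a_1 = 1: 79/1
a_2 = 11: 947/12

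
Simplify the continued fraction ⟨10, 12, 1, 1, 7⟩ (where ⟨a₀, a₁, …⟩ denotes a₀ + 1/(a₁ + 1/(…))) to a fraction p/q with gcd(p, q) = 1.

1895/188

Start with 7.
1 + 1/(7/1) = 1 + 1/7 = 8/7
1 + 1/(8/7) = 1 + 7/8 = 15/8
12 + 1/(15/8) = 12 + 8/15 = 188/15
10 + 1/(188/15) = 10 + 15/188 = 1895/188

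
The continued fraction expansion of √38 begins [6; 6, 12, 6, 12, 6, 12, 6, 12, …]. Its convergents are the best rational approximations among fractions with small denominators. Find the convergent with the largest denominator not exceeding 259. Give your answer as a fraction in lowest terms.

450/73

a_0 = 6: 6/1  (≤ bound)
a_1 = 6: 37/6  (≤ bound)
a_2 = 12: 450/73  (≤ bound)
a_3 = 6: 2737/444  (> 259, stop)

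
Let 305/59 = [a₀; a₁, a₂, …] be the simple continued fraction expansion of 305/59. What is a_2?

1

305 ÷ 59 → quotient 5, remainder 10
59 ÷ 10 → quotient 5, remainder 9
10 ÷ 9 → quotient 1, remainder 1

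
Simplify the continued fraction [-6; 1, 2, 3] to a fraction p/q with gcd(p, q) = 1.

Start with 3.
2 + 1/(3/1) = 2 + 1/3 = 7/3
1 + 1/(7/3) = 1 + 3/7 = 10/7
-6 + 1/(10/7) = -6 + 7/10 = -53/10

-53/10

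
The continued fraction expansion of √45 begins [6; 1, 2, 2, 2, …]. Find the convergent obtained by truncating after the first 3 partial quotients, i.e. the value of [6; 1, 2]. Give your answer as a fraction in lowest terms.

a_0 = 6: 6/1
a_1 = 1: 7/1
a_2 = 2: 20/3

20/3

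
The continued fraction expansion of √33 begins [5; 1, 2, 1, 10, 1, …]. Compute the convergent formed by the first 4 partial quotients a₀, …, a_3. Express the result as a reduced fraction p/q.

23/4

Use the convergent recurrence hₖ = aₖ·hₖ₋₁ + hₖ₋₂ (and likewise for the denominators kₖ):
a_0 = 5: 5/1
a_1 = 1: 6/1
a_2 = 2: 17/3
a_3 = 1: 23/4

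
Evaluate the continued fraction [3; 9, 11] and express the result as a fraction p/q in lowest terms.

a_0 = 3: 3/1
a_1 = 9: 28/9
a_2 = 11: 311/100

311/100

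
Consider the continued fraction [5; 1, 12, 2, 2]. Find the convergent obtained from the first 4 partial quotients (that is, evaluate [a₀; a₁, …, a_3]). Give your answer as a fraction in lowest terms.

160/27

Compute successive convergents:
a_0 = 5: 5/1
a_1 = 1: 6/1
a_2 = 12: 77/13
a_3 = 2: 160/27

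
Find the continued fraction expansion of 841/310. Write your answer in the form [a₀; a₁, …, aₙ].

Run the Euclidean algorithm, recording each quotient:
⌊841/310⌋ = 2, remainder 221
⌊310/221⌋ = 1, remainder 89
⌊221/89⌋ = 2, remainder 43
⌊89/43⌋ = 2, remainder 3
⌊43/3⌋ = 14, remainder 1
⌊3/1⌋ = 3, remainder 0

[2; 1, 2, 2, 14, 3]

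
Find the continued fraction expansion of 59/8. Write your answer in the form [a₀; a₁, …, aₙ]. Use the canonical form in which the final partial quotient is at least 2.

59 ÷ 8 → quotient 7, remainder 3
8 ÷ 3 → quotient 2, remainder 2
3 ÷ 2 → quotient 1, remainder 1
2 ÷ 1 → quotient 2, remainder 0

[7; 2, 1, 2]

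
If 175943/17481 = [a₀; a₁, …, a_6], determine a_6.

2

175943 = 10·17481 + 1133, so a_0 = 10
17481 = 15·1133 + 486, so a_1 = 15
1133 = 2·486 + 161, so a_2 = 2
486 = 3·161 + 3, so a_3 = 3
161 = 53·3 + 2, so a_4 = 53
3 = 1·2 + 1, so a_5 = 1
2 = 2·1 + 0, so a_6 = 2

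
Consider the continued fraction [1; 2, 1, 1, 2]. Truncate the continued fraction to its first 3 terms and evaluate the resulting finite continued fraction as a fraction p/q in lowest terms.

Start with 1.
2 + 1/(1/1) = 2 + 1/1 = 3/1
1 + 1/(3/1) = 1 + 1/3 = 4/3

4/3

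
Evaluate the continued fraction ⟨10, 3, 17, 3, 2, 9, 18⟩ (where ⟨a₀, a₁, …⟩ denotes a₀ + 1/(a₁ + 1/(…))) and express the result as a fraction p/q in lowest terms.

a_0 = 10: 10/1
a_1 = 3: 31/3
a_2 = 17: 537/52
a_3 = 3: 1642/159
a_4 = 2: 3821/370
a_5 = 9: 36031/3489
a_6 = 18: 652379/63172

652379/63172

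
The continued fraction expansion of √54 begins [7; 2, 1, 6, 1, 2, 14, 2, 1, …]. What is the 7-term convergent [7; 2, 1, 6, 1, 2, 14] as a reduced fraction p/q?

6959/947

Compute successive convergents:
a_0 = 7: 7/1
a_1 = 2: 15/2
a_2 = 1: 22/3
a_3 = 6: 147/20
a_4 = 1: 169/23
a_5 = 2: 485/66
a_6 = 14: 6959/947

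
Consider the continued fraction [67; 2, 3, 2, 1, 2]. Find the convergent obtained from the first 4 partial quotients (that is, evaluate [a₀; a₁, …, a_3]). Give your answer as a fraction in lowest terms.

1079/16

a_0 = 67: 67/1
a_1 = 2: 135/2
a_2 = 3: 472/7
a_3 = 2: 1079/16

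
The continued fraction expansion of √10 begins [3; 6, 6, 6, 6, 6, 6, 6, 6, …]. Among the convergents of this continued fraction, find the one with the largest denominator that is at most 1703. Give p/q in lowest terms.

4443/1405

a_0 = 3: 3/1  (≤ bound)
a_1 = 6: 19/6  (≤ bound)
a_2 = 6: 117/37  (≤ bound)
a_3 = 6: 721/228  (≤ bound)
a_4 = 6: 4443/1405  (≤ bound)
a_5 = 6: 27379/8658  (> 1703, stop)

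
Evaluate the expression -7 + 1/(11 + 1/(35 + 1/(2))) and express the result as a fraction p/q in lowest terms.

Build up convergents one term at a time:
a_0 = -7: -7/1
a_1 = 11: -76/11
a_2 = 35: -2667/386
a_3 = 2: -5410/783

-5410/783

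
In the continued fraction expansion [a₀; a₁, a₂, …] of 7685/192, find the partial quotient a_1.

38

7685 ÷ 192 → quotient 40, remainder 5
192 ÷ 5 → quotient 38, remainder 2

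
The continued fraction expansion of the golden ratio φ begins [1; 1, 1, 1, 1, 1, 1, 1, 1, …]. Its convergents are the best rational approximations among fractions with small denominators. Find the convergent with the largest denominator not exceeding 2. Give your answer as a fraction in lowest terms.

3/2

a_0 = 1: 1/1  (≤ bound)
a_1 = 1: 2/1  (≤ bound)
a_2 = 1: 3/2  (≤ bound)
a_3 = 1: 5/3  (> 2, stop)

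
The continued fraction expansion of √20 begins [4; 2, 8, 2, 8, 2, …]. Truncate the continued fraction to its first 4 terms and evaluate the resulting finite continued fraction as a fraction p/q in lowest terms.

Use the convergent recurrence hₖ = aₖ·hₖ₋₁ + hₖ₋₂ (and likewise for the denominators kₖ):
a_0 = 4: 4/1
a_1 = 2: 9/2
a_2 = 8: 76/17
a_3 = 2: 161/36

161/36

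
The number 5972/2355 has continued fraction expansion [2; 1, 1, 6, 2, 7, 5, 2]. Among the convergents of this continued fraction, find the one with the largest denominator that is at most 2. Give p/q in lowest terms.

a_0 = 2: 2/1  (≤ bound)
a_1 = 1: 3/1  (≤ bound)
a_2 = 1: 5/2  (≤ bound)
a_3 = 6: 33/13  (> 2, stop)

5/2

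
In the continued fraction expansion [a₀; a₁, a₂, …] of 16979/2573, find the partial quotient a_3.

2

16979 = 6·2573 + 1541, so a_0 = 6
2573 = 1·1541 + 1032, so a_1 = 1
1541 = 1·1032 + 509, so a_2 = 1
1032 = 2·509 + 14, so a_3 = 2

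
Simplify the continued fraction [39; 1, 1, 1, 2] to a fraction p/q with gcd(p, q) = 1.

Build up convergents one term at a time:
a_0 = 39: 39/1
a_1 = 1: 40/1
a_2 = 1: 79/2
a_3 = 1: 119/3
a_4 = 2: 317/8

317/8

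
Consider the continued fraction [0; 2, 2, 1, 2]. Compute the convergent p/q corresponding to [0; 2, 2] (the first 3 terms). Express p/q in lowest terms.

2/5

Compute successive convergents:
a_0 = 0: 0/1
a_1 = 2: 1/2
a_2 = 2: 2/5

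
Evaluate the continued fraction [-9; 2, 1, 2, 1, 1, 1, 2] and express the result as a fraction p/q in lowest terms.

Collapse the nested fraction from the inside out:
Start with 2.
1 + 1/(2/1) = 1 + 1/2 = 3/2
1 + 1/(3/2) = 1 + 2/3 = 5/3
1 + 1/(5/3) = 1 + 3/5 = 8/5
2 + 1/(8/5) = 2 + 5/8 = 21/8
1 + 1/(21/8) = 1 + 8/21 = 29/21
2 + 1/(29/21) = 2 + 21/29 = 79/29
-9 + 1/(79/29) = -9 + 29/79 = -682/79

-682/79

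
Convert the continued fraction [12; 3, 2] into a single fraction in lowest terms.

86/7

a_0 = 12: 12/1
a_1 = 3: 37/3
a_2 = 2: 86/7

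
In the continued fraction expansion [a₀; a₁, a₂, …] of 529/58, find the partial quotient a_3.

529 ÷ 58 → quotient 9, remainder 7
58 ÷ 7 → quotient 8, remainder 2
7 ÷ 2 → quotient 3, remainder 1
2 ÷ 1 → quotient 2, remainder 0

2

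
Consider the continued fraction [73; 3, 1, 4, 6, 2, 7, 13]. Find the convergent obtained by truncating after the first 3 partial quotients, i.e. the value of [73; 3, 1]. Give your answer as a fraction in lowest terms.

Collapse the nested fraction from the inside out:
Start with 1.
3 + 1/(1/1) = 3 + 1/1 = 4/1
73 + 1/(4/1) = 73 + 1/4 = 293/4

293/4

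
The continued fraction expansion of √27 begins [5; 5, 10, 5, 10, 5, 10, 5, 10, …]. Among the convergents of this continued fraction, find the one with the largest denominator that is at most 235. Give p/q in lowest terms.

List convergents until the denominator exceeds the bound:
a_0 = 5: 5/1  (≤ bound)
a_1 = 5: 26/5  (≤ bound)
a_2 = 10: 265/51  (≤ bound)
a_3 = 5: 1351/260  (> 235, stop)

265/51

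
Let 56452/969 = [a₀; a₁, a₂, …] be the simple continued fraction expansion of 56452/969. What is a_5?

2

Run the Euclidean algorithm, recording each quotient:
56452 ÷ 969 → quotient 58, remainder 250
969 ÷ 250 → quotient 3, remainder 219
250 ÷ 219 → quotient 1, remainder 31
219 ÷ 31 → quotient 7, remainder 2
31 ÷ 2 → quotient 15, remainder 1
2 ÷ 1 → quotient 2, remainder 0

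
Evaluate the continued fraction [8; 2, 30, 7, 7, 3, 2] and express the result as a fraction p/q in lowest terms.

189419/22306

Use the convergent recurrence hₖ = aₖ·hₖ₋₁ + hₖ₋₂ (and likewise for the denominators kₖ):
a_0 = 8: 8/1
a_1 = 2: 17/2
a_2 = 30: 518/61
a_3 = 7: 3643/429
a_4 = 7: 26019/3064
a_5 = 3: 81700/9621
a_6 = 2: 189419/22306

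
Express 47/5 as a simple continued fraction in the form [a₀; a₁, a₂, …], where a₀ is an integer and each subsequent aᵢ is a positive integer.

47 ÷ 5 → quotient 9, remainder 2
5 ÷ 2 → quotient 2, remainder 1
2 ÷ 1 → quotient 2, remainder 0

[9; 2, 2]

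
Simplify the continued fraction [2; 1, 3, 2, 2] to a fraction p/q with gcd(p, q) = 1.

Start with 2.
2 + 1/(2/1) = 2 + 1/2 = 5/2
3 + 1/(5/2) = 3 + 2/5 = 17/5
1 + 1/(17/5) = 1 + 5/17 = 22/17
2 + 1/(22/17) = 2 + 17/22 = 61/22

61/22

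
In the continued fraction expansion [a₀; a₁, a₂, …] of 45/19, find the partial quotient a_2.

1

Repeatedly divide and take the remainder:
45 ÷ 19 → quotient 2, remainder 7
19 ÷ 7 → quotient 2, remainder 5
7 ÷ 5 → quotient 1, remainder 2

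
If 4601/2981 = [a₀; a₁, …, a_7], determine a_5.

1

Run the Euclidean algorithm, recording each quotient:
4601 = 1·2981 + 1620, so a_0 = 1
2981 = 1·1620 + 1361, so a_1 = 1
1620 = 1·1361 + 259, so a_2 = 1
1361 = 5·259 + 66, so a_3 = 5
259 = 3·66 + 61, so a_4 = 3
66 = 1·61 + 5, so a_5 = 1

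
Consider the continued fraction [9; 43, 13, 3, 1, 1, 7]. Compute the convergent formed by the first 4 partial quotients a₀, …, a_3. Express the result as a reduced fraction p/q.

Compute successive convergents:
a_0 = 9: 9/1
a_1 = 43: 388/43
a_2 = 13: 5053/560
a_3 = 3: 15547/1723

15547/1723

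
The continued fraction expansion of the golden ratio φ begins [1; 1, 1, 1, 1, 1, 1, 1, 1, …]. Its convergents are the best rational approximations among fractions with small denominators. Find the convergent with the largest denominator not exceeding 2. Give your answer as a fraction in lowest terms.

3/2

a_0 = 1: 1/1  (≤ bound)
a_1 = 1: 2/1  (≤ bound)
a_2 = 1: 3/2  (≤ bound)
a_3 = 1: 5/3  (> 2, stop)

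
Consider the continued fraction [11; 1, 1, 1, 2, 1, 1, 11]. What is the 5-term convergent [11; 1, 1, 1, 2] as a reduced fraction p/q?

a_0 = 11: 11/1
a_1 = 1: 12/1
a_2 = 1: 23/2
a_3 = 1: 35/3
a_4 = 2: 93/8

93/8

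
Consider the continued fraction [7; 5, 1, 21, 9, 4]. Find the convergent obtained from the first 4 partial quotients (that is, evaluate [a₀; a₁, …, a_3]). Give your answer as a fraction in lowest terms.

939/131

Starting at the tail and folding back:
Start with 21.
1 + 1/(21/1) = 1 + 1/21 = 22/21
5 + 1/(22/21) = 5 + 21/22 = 131/22
7 + 1/(131/22) = 7 + 22/131 = 939/131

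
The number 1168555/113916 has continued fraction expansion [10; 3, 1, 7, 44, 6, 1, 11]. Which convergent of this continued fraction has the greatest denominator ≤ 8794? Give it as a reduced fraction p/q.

a_0 = 10: 10/1  (≤ bound)
a_1 = 3: 31/3  (≤ bound)
a_2 = 1: 41/4  (≤ bound)
a_3 = 7: 318/31  (≤ bound)
a_4 = 44: 14033/1368  (≤ bound)
a_5 = 6: 84516/8239  (≤ bound)
a_6 = 1: 98549/9607  (> 8794, stop)

84516/8239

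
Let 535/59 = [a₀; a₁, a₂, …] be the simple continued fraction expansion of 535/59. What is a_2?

535 = 9·59 + 4, so a_0 = 9
59 = 14·4 + 3, so a_1 = 14
4 = 1·3 + 1, so a_2 = 1

1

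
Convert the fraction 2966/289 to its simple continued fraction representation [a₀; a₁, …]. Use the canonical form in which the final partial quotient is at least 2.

[10; 3, 1, 4, 15]

Repeatedly divide and take the remainder:
2966 = 10·289 + 76, so a_0 = 10
289 = 3·76 + 61, so a_1 = 3
76 = 1·61 + 15, so a_2 = 1
61 = 4·15 + 1, so a_3 = 4
15 = 15·1 + 0, so a_4 = 15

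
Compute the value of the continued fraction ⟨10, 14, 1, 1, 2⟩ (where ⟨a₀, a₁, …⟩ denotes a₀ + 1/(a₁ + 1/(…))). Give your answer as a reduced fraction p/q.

735/73

a_0 = 10: 10/1
a_1 = 14: 141/14
a_2 = 1: 151/15
a_3 = 1: 292/29
a_4 = 2: 735/73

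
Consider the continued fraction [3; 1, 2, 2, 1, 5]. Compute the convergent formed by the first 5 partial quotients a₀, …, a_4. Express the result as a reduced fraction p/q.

37/10

Start with 1.
2 + 1/(1/1) = 2 + 1/1 = 3/1
2 + 1/(3/1) = 2 + 1/3 = 7/3
1 + 1/(7/3) = 1 + 3/7 = 10/7
3 + 1/(10/7) = 3 + 7/10 = 37/10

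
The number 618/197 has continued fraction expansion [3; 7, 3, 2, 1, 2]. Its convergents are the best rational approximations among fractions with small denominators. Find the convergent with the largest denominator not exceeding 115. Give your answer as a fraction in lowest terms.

a_0 = 3: 3/1  (≤ bound)
a_1 = 7: 22/7  (≤ bound)
a_2 = 3: 69/22  (≤ bound)
a_3 = 2: 160/51  (≤ bound)
a_4 = 1: 229/73  (≤ bound)
a_5 = 2: 618/197  (> 115, stop)

229/73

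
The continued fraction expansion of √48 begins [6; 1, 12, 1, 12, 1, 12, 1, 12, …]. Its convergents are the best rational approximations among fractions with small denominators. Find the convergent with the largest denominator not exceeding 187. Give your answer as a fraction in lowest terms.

a_0 = 6: 6/1  (≤ bound)
a_1 = 1: 7/1  (≤ bound)
a_2 = 12: 90/13  (≤ bound)
a_3 = 1: 97/14  (≤ bound)
a_4 = 12: 1254/181  (≤ bound)
a_5 = 1: 1351/195  (> 187, stop)

1254/181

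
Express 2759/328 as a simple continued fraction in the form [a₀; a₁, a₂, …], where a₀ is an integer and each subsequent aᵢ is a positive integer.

Run the Euclidean algorithm, recording each quotient:
⌊2759/328⌋ = 8, remainder 135
⌊328/135⌋ = 2, remainder 58
⌊135/58⌋ = 2, remainder 19
⌊58/19⌋ = 3, remainder 1
⌊19/1⌋ = 19, remainder 0

[8; 2, 2, 3, 19]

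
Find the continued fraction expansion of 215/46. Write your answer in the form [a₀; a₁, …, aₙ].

Run the Euclidean algorithm, recording each quotient:
215 ÷ 46 → quotient 4, remainder 31
46 ÷ 31 → quotient 1, remainder 15
31 ÷ 15 → quotient 2, remainder 1
15 ÷ 1 → quotient 15, remainder 0

[4; 1, 2, 15]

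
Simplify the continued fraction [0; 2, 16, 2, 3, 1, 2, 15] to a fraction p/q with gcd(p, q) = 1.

6313/13010

Start with 15.
2 + 1/(15/1) = 2 + 1/15 = 31/15
1 + 1/(31/15) = 1 + 15/31 = 46/31
3 + 1/(46/31) = 3 + 31/46 = 169/46
2 + 1/(169/46) = 2 + 46/169 = 384/169
16 + 1/(384/169) = 16 + 169/384 = 6313/384
2 + 1/(6313/384) = 2 + 384/6313 = 13010/6313
0 + 1/(13010/6313) = 0 + 6313/13010 = 6313/13010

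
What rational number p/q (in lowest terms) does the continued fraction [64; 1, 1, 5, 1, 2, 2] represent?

5615/87

Start with 2.
2 + 1/(2/1) = 2 + 1/2 = 5/2
1 + 1/(5/2) = 1 + 2/5 = 7/5
5 + 1/(7/5) = 5 + 5/7 = 40/7
1 + 1/(40/7) = 1 + 7/40 = 47/40
1 + 1/(47/40) = 1 + 40/47 = 87/47
64 + 1/(87/47) = 64 + 47/87 = 5615/87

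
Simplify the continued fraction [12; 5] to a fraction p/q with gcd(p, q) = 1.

Collapse the nested fraction from the inside out:
Start with 5.
12 + 1/(5/1) = 12 + 1/5 = 61/5

61/5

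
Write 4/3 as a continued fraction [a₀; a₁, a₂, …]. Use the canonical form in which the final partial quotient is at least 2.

[1; 3]

4 ÷ 3 → quotient 1, remainder 1
3 ÷ 1 → quotient 3, remainder 0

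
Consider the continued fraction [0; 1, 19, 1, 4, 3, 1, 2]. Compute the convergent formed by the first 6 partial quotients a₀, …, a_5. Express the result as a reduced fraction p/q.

a_0 = 0: 0/1
a_1 = 1: 1/1
a_2 = 19: 19/20
a_3 = 1: 20/21
a_4 = 4: 99/104
a_5 = 3: 317/333

317/333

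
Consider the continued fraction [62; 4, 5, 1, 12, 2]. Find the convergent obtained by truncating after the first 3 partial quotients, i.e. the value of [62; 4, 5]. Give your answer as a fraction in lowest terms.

a_0 = 62: 62/1
a_1 = 4: 249/4
a_2 = 5: 1307/21

1307/21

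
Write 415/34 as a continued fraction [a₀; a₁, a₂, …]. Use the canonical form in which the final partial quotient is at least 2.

[12; 4, 1, 6]

Apply division with remainder until the remainder is 0:
⌊415/34⌋ = 12, remainder 7
⌊34/7⌋ = 4, remainder 6
⌊7/6⌋ = 1, remainder 1
⌊6/1⌋ = 6, remainder 0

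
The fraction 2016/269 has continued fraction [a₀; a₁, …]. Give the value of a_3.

3

Run the Euclidean algorithm, recording each quotient:
2016 = 7·269 + 133, so a_0 = 7
269 = 2·133 + 3, so a_1 = 2
133 = 44·3 + 1, so a_2 = 44
3 = 3·1 + 0, so a_3 = 3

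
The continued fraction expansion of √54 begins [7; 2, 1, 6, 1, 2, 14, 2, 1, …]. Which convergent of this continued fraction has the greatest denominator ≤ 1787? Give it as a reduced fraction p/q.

6959/947

List convergents until the denominator exceeds the bound:
a_0 = 7: 7/1  (≤ bound)
a_1 = 2: 15/2  (≤ bound)
a_2 = 1: 22/3  (≤ bound)
a_3 = 6: 147/20  (≤ bound)
a_4 = 1: 169/23  (≤ bound)
a_5 = 2: 485/66  (≤ bound)
a_6 = 14: 6959/947  (≤ bound)
a_7 = 2: 14403/1960  (> 1787, stop)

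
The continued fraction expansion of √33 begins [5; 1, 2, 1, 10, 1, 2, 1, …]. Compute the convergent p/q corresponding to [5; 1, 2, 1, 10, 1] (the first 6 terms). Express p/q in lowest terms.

270/47

Collapse the nested fraction from the inside out:
Start with 1.
10 + 1/(1/1) = 10 + 1/1 = 11/1
1 + 1/(11/1) = 1 + 1/11 = 12/11
2 + 1/(12/11) = 2 + 11/12 = 35/12
1 + 1/(35/12) = 1 + 12/35 = 47/35
5 + 1/(47/35) = 5 + 35/47 = 270/47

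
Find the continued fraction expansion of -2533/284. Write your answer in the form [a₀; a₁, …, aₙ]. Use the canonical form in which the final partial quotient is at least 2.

[-9; 12, 2, 1, 7]

-2533 ÷ 284 → quotient -9, remainder 23
284 ÷ 23 → quotient 12, remainder 8
23 ÷ 8 → quotient 2, remainder 7
8 ÷ 7 → quotient 1, remainder 1
7 ÷ 1 → quotient 7, remainder 0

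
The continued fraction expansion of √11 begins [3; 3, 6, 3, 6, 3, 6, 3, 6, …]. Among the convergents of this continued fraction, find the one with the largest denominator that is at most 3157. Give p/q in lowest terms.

3970/1197

a_0 = 3: 3/1  (≤ bound)
a_1 = 3: 10/3  (≤ bound)
a_2 = 6: 63/19  (≤ bound)
a_3 = 3: 199/60  (≤ bound)
a_4 = 6: 1257/379  (≤ bound)
a_5 = 3: 3970/1197  (≤ bound)
a_6 = 6: 25077/7561  (> 3157, stop)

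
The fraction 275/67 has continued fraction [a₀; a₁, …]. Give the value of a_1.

275 ÷ 67 → quotient 4, remainder 7
67 ÷ 7 → quotient 9, remainder 4

9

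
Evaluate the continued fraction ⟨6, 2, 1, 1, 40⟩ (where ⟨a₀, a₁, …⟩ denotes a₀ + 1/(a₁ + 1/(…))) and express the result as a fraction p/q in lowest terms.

a_0 = 6: 6/1
a_1 = 2: 13/2
a_2 = 1: 19/3
a_3 = 1: 32/5
a_4 = 40: 1299/203

1299/203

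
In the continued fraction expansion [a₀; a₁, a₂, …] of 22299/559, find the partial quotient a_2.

Apply division with remainder until the remainder is 0:
⌊22299/559⌋ = 39, remainder 498
⌊559/498⌋ = 1, remainder 61
⌊498/61⌋ = 8, remainder 10

8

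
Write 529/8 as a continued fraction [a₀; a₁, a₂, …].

[66; 8]

Repeatedly divide and take the remainder:
529 ÷ 8 → quotient 66, remainder 1
8 ÷ 1 → quotient 8, remainder 0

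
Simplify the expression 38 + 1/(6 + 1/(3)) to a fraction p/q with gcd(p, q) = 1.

725/19

a_0 = 38: 38/1
a_1 = 6: 229/6
a_2 = 3: 725/19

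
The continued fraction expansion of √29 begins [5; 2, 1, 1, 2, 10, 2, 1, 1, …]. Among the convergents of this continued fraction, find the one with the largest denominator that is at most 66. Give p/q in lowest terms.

a_0 = 5: 5/1  (≤ bound)
a_1 = 2: 11/2  (≤ bound)
a_2 = 1: 16/3  (≤ bound)
a_3 = 1: 27/5  (≤ bound)
a_4 = 2: 70/13  (≤ bound)
a_5 = 10: 727/135  (> 66, stop)

70/13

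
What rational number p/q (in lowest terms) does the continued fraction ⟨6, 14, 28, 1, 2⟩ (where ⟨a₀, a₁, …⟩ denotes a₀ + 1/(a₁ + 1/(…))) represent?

7328/1207

a_0 = 6: 6/1
a_1 = 14: 85/14
a_2 = 28: 2386/393
a_3 = 1: 2471/407
a_4 = 2: 7328/1207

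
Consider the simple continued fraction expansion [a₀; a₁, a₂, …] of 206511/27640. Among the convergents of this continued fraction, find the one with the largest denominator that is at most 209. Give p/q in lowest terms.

List convergents until the denominator exceeds the bound:
a_0 = 7: 7/1  (≤ bound)
a_1 = 2: 15/2  (≤ bound)
a_2 = 8: 127/17  (≤ bound)
a_3 = 3: 396/53  (≤ bound)
a_4 = 1: 523/70  (≤ bound)
a_5 = 7: 4057/543  (> 209, stop)

523/70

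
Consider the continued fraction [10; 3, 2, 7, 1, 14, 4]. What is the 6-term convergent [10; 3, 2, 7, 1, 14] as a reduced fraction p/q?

Use the convergent recurrence hₖ = aₖ·hₖ₋₁ + hₖ₋₂ (and likewise for the denominators kₖ):
a_0 = 10: 10/1
a_1 = 3: 31/3
a_2 = 2: 72/7
a_3 = 7: 535/52
a_4 = 1: 607/59
a_5 = 14: 9033/878

9033/878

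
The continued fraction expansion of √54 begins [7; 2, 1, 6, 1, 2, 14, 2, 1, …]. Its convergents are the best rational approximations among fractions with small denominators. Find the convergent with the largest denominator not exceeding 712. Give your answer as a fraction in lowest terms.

a_0 = 7: 7/1  (≤ bound)
a_1 = 2: 15/2  (≤ bound)
a_2 = 1: 22/3  (≤ bound)
a_3 = 6: 147/20  (≤ bound)
a_4 = 1: 169/23  (≤ bound)
a_5 = 2: 485/66  (≤ bound)
a_6 = 14: 6959/947  (> 712, stop)

485/66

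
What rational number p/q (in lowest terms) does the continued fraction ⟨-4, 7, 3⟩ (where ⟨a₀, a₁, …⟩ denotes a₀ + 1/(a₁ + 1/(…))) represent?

a_0 = -4: -4/1
a_1 = 7: -27/7
a_2 = 3: -85/22

-85/22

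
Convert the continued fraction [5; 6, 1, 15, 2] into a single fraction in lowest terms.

Start with 2.
15 + 1/(2/1) = 15 + 1/2 = 31/2
1 + 1/(31/2) = 1 + 2/31 = 33/31
6 + 1/(33/31) = 6 + 31/33 = 229/33
5 + 1/(229/33) = 5 + 33/229 = 1178/229

1178/229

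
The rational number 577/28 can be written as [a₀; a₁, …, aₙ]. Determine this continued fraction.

[20; 1, 1, 1, 1, 5]

577 = 20·28 + 17, so a_0 = 20
28 = 1·17 + 11, so a_1 = 1
17 = 1·11 + 6, so a_2 = 1
11 = 1·6 + 5, so a_3 = 1
6 = 1·5 + 1, so a_4 = 1
5 = 5·1 + 0, so a_5 = 5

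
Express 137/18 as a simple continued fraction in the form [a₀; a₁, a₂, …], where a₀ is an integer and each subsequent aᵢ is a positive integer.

[7; 1, 1, 1, 1, 3]

137 = 7·18 + 11, so a_0 = 7
18 = 1·11 + 7, so a_1 = 1
11 = 1·7 + 4, so a_2 = 1
7 = 1·4 + 3, so a_3 = 1
4 = 1·3 + 1, so a_4 = 1
3 = 3·1 + 0, so a_5 = 3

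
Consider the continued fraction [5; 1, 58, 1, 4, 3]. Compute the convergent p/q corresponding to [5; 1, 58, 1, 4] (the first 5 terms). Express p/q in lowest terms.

1789/299

a_0 = 5: 5/1
a_1 = 1: 6/1
a_2 = 58: 353/59
a_3 = 1: 359/60
a_4 = 4: 1789/299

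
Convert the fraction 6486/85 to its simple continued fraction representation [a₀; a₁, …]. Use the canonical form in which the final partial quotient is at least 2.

[76; 3, 3, 1, 2, 2]

⌊6486/85⌋ = 76, remainder 26
⌊85/26⌋ = 3, remainder 7
⌊26/7⌋ = 3, remainder 5
⌊7/5⌋ = 1, remainder 2
⌊5/2⌋ = 2, remainder 1
⌊2/1⌋ = 2, remainder 0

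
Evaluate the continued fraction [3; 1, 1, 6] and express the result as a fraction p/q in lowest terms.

46/13

Work from the innermost term outward:
Start with 6.
1 + 1/(6/1) = 1 + 1/6 = 7/6
1 + 1/(7/6) = 1 + 6/7 = 13/7
3 + 1/(13/7) = 3 + 7/13 = 46/13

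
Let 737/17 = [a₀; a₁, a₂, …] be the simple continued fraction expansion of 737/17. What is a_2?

1

⌊737/17⌋ = 43, remainder 6
⌊17/6⌋ = 2, remainder 5
⌊6/5⌋ = 1, remainder 1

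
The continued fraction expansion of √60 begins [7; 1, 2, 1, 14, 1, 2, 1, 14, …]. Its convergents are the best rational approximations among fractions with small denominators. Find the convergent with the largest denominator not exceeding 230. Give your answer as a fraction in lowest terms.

1433/185

List convergents until the denominator exceeds the bound:
a_0 = 7: 7/1  (≤ bound)
a_1 = 1: 8/1  (≤ bound)
a_2 = 2: 23/3  (≤ bound)
a_3 = 1: 31/4  (≤ bound)
a_4 = 14: 457/59  (≤ bound)
a_5 = 1: 488/63  (≤ bound)
a_6 = 2: 1433/185  (≤ bound)
a_7 = 1: 1921/248  (> 230, stop)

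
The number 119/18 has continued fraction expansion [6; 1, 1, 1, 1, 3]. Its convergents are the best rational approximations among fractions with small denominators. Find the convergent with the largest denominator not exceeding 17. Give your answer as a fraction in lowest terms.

33/5

List convergents until the denominator exceeds the bound:
a_0 = 6: 6/1  (≤ bound)
a_1 = 1: 7/1  (≤ bound)
a_2 = 1: 13/2  (≤ bound)
a_3 = 1: 20/3  (≤ bound)
a_4 = 1: 33/5  (≤ bound)
a_5 = 3: 119/18  (> 17, stop)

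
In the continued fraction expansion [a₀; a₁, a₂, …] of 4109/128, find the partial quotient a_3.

Repeatedly divide and take the remainder:
4109 = 32·128 + 13, so a_0 = 32
128 = 9·13 + 11, so a_1 = 9
13 = 1·11 + 2, so a_2 = 1
11 = 5·2 + 1, so a_3 = 5

5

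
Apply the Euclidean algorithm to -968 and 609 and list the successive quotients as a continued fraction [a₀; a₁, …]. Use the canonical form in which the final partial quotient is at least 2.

[-2; 2, 2, 3, 2, 2, 6]

Apply division with remainder until the remainder is 0:
-968 = -2·609 + 250, so a_0 = -2
609 = 2·250 + 109, so a_1 = 2
250 = 2·109 + 32, so a_2 = 2
109 = 3·32 + 13, so a_3 = 3
32 = 2·13 + 6, so a_4 = 2
13 = 2·6 + 1, so a_5 = 2
6 = 6·1 + 0, so a_6 = 6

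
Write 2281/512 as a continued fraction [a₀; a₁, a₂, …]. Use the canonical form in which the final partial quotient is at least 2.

[4; 2, 5, 15, 3]

Apply division with remainder until the remainder is 0:
2281 = 4·512 + 233, so a_0 = 4
512 = 2·233 + 46, so a_1 = 2
233 = 5·46 + 3, so a_2 = 5
46 = 15·3 + 1, so a_3 = 15
3 = 3·1 + 0, so a_4 = 3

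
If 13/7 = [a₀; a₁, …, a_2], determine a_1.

⌊13/7⌋ = 1, remainder 6
⌊7/6⌋ = 1, remainder 1

1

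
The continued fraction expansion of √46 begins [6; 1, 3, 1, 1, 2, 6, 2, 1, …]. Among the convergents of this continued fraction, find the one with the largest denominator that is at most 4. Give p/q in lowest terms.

27/4

List convergents until the denominator exceeds the bound:
a_0 = 6: 6/1  (≤ bound)
a_1 = 1: 7/1  (≤ bound)
a_2 = 3: 27/4  (≤ bound)
a_3 = 1: 34/5  (> 4, stop)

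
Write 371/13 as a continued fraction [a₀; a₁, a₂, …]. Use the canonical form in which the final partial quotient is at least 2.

[28; 1, 1, 6]

371 ÷ 13 → quotient 28, remainder 7
13 ÷ 7 → quotient 1, remainder 6
7 ÷ 6 → quotient 1, remainder 1
6 ÷ 1 → quotient 6, remainder 0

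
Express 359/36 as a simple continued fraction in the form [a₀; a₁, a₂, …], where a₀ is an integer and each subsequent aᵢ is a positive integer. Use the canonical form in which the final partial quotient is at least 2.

[9; 1, 35]

359 ÷ 36 → quotient 9, remainder 35
36 ÷ 35 → quotient 1, remainder 1
35 ÷ 1 → quotient 35, remainder 0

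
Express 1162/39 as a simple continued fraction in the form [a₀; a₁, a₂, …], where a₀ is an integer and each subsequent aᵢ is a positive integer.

[29; 1, 3, 1, 7]

Repeatedly divide and take the remainder:
1162 = 29·39 + 31, so a_0 = 29
39 = 1·31 + 8, so a_1 = 1
31 = 3·8 + 7, so a_2 = 3
8 = 1·7 + 1, so a_3 = 1
7 = 7·1 + 0, so a_4 = 7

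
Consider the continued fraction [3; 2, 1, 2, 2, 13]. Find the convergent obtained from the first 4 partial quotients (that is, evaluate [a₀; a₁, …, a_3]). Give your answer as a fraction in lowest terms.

Start with 2.
1 + 1/(2/1) = 1 + 1/2 = 3/2
2 + 1/(3/2) = 2 + 2/3 = 8/3
3 + 1/(8/3) = 3 + 3/8 = 27/8

27/8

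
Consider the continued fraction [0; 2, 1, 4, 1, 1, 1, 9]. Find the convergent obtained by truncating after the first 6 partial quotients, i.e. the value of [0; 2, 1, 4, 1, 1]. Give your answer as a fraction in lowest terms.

11/31

Collapse the nested fraction from the inside out:
Start with 1.
1 + 1/(1/1) = 1 + 1/1 = 2/1
4 + 1/(2/1) = 4 + 1/2 = 9/2
1 + 1/(9/2) = 1 + 2/9 = 11/9
2 + 1/(11/9) = 2 + 9/11 = 31/11
0 + 1/(31/11) = 0 + 11/31 = 11/31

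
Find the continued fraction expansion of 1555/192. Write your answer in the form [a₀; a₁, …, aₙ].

Apply division with remainder until the remainder is 0:
1555 = 8·192 + 19, so a_0 = 8
192 = 10·19 + 2, so a_1 = 10
19 = 9·2 + 1, so a_2 = 9
2 = 2·1 + 0, so a_3 = 2

[8; 10, 9, 2]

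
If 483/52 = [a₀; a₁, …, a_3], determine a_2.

2

483 ÷ 52 → quotient 9, remainder 15
52 ÷ 15 → quotient 3, remainder 7
15 ÷ 7 → quotient 2, remainder 1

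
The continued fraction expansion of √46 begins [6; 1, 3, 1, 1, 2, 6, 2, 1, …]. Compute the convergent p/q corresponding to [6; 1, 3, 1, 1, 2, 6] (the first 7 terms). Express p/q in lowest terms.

997/147

Build up convergents one term at a time:
a_0 = 6: 6/1
a_1 = 1: 7/1
a_2 = 3: 27/4
a_3 = 1: 34/5
a_4 = 1: 61/9
a_5 = 2: 156/23
a_6 = 6: 997/147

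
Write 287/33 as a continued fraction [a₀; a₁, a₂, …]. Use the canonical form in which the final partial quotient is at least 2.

[8; 1, 2, 3, 3]

Repeatedly divide and take the remainder:
⌊287/33⌋ = 8, remainder 23
⌊33/23⌋ = 1, remainder 10
⌊23/10⌋ = 2, remainder 3
⌊10/3⌋ = 3, remainder 1
⌊3/1⌋ = 3, remainder 0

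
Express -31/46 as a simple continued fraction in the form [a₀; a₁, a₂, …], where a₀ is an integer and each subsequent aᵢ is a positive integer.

-31 = -1·46 + 15, so a_0 = -1
46 = 3·15 + 1, so a_1 = 3
15 = 15·1 + 0, so a_2 = 15

[-1; 3, 15]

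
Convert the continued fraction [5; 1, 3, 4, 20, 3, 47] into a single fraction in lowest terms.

Start with 47.
3 + 1/(47/1) = 3 + 1/47 = 142/47
20 + 1/(142/47) = 20 + 47/142 = 2887/142
4 + 1/(2887/142) = 4 + 142/2887 = 11690/2887
3 + 1/(11690/2887) = 3 + 2887/11690 = 37957/11690
1 + 1/(37957/11690) = 1 + 11690/37957 = 49647/37957
5 + 1/(49647/37957) = 5 + 37957/49647 = 286192/49647

286192/49647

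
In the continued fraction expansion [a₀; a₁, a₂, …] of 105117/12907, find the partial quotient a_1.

6

105117 ÷ 12907 → quotient 8, remainder 1861
12907 ÷ 1861 → quotient 6, remainder 1741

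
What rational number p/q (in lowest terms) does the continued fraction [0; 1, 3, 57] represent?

Start with 57.
3 + 1/(57/1) = 3 + 1/57 = 172/57
1 + 1/(172/57) = 1 + 57/172 = 229/172
0 + 1/(229/172) = 0 + 172/229 = 172/229

172/229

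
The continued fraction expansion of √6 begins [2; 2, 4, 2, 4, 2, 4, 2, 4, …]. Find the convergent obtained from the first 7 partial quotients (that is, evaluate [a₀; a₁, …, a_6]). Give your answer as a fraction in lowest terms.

2158/881

Build up convergents one term at a time:
a_0 = 2: 2/1
a_1 = 2: 5/2
a_2 = 4: 22/9
a_3 = 2: 49/20
a_4 = 4: 218/89
a_5 = 2: 485/198
a_6 = 4: 2158/881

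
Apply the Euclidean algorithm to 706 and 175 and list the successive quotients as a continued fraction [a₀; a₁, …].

706 ÷ 175 → quotient 4, remainder 6
175 ÷ 6 → quotient 29, remainder 1
6 ÷ 1 → quotient 6, remainder 0

[4; 29, 6]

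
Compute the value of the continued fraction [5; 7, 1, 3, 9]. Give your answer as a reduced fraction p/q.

Start with 9.
3 + 1/(9/1) = 3 + 1/9 = 28/9
1 + 1/(28/9) = 1 + 9/28 = 37/28
7 + 1/(37/28) = 7 + 28/37 = 287/37
5 + 1/(287/37) = 5 + 37/287 = 1472/287

1472/287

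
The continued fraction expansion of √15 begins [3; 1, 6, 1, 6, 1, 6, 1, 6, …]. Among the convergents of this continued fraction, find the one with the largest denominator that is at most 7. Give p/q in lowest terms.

27/7

List convergents until the denominator exceeds the bound:
a_0 = 3: 3/1  (≤ bound)
a_1 = 1: 4/1  (≤ bound)
a_2 = 6: 27/7  (≤ bound)
a_3 = 1: 31/8  (> 7, stop)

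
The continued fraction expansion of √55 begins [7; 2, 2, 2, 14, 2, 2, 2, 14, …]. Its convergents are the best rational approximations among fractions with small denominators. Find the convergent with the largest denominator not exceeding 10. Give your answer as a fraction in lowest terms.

37/5

a_0 = 7: 7/1  (≤ bound)
a_1 = 2: 15/2  (≤ bound)
a_2 = 2: 37/5  (≤ bound)
a_3 = 2: 89/12  (> 10, stop)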